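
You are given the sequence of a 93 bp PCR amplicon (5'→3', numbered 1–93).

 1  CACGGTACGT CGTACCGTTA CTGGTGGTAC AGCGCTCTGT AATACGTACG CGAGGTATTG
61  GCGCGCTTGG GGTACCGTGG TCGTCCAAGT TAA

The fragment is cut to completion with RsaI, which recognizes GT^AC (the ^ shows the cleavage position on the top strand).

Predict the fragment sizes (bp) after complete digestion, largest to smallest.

26, 20, 19, 15, 7, 6 bp

RsaI sites (GTAC) start at positions 5, 12, 27, 46, 72.
RsaI cuts after base 2 of each site, so after positions 6, 13, 28, 47, 73.
Linear molecule, 5 cuts → 6 fragments:
  1–6 → 6 bp
  7–13 → 7 bp
  14–28 → 15 bp
  29–47 → 19 bp
  48–73 → 26 bp
  74–93 → 20 bp
Sorted largest to smallest: 26, 20, 19, 15, 7, 6 bp.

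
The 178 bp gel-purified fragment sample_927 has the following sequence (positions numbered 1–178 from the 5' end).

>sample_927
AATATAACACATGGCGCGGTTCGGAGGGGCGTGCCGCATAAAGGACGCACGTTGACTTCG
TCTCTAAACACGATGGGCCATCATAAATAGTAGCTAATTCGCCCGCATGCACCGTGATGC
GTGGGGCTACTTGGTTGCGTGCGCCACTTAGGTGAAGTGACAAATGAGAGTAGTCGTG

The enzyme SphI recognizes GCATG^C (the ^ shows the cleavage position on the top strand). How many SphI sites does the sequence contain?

1

GCATGC occurs starting at position 105.
SphI cuts at 1 site.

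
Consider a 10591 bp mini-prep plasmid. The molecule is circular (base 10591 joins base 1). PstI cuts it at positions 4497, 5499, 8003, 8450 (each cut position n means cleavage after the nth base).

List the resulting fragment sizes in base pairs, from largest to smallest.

Circular molecule, 4 cuts → 4 fragments:
  5499 − 4497 = 1002 bp
  8003 − 5499 = 2504 bp
  8450 − 8003 = 447 bp
  wrap: 10591 − 8450 + 4497 = 6638 bp
Sorted largest to smallest: 6638, 2504, 1002, 447 bp.

6638, 2504, 1002, 447 bp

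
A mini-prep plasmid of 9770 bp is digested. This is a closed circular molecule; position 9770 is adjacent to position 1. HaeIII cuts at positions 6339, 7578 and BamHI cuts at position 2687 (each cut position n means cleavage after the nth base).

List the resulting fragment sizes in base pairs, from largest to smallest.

4879, 3652, 1239 bp

Combined cut positions (sorted): 2687, 6339, 7578.
Circular molecule, 3 cuts → 3 fragments:
  6339 − 2687 = 3652 bp
  7578 − 6339 = 1239 bp
  wrap: 9770 − 7578 + 2687 = 4879 bp
Sorted largest to smallest: 4879, 3652, 1239 bp.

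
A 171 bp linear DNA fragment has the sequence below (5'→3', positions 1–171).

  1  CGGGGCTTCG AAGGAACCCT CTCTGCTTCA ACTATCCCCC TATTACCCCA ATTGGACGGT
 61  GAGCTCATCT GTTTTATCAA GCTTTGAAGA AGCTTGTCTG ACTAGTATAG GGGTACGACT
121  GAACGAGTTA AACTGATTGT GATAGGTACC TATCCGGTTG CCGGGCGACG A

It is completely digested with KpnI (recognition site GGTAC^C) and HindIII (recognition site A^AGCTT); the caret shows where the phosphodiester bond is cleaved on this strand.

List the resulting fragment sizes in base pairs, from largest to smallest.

79, 59, 22, 11 bp

The KpnI site (GGTACC) starts at position 145.
KpnI cuts after base 5 of each site (before the last base), so after position 149.
HindIII sites (AAGCTT) start at positions 79, 90.
HindIII cuts after the first base of each site, so after positions 79, 90.
Combined cut positions: 79, 90, 149.
Linear molecule, 3 cuts → 4 fragments:
  1–79 → 79 bp
  80–90 → 11 bp
  91–149 → 59 bp
  150–171 → 22 bp
Sorted largest to smallest: 79, 59, 22, 11 bp.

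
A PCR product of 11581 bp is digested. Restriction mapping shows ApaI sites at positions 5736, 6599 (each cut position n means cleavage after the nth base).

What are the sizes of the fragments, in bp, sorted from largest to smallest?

Linear molecule, 2 cuts → 3 fragments:
  5736 − 0 = 5736 bp
  6599 − 5736 = 863 bp
  11581 − 6599 = 4982 bp
Sorted largest to smallest: 5736, 4982, 863 bp.

5736, 4982, 863 bp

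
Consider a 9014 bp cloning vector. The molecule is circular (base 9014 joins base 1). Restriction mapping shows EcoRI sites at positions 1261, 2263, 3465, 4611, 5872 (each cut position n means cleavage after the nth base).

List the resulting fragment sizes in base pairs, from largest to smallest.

4403, 1261, 1202, 1146, 1002 bp

Circular molecule, 5 cuts → 5 fragments:
  2263 − 1261 = 1002 bp
  3465 − 2263 = 1202 bp
  4611 − 3465 = 1146 bp
  5872 − 4611 = 1261 bp
  wrap: 9014 − 5872 + 1261 = 4403 bp
Sorted largest to smallest: 4403, 1261, 1202, 1146, 1002 bp.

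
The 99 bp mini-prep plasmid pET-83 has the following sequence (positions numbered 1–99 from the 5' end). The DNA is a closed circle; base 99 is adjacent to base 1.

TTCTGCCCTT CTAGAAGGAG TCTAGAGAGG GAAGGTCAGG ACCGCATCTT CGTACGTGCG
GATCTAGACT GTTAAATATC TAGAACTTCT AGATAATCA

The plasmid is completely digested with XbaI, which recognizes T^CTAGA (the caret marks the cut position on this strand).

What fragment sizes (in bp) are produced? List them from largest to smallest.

XbaI sites (TCTAGA) start at positions 10, 21, 63, 79, 88.
XbaI cuts after the first base of each site, so after positions 10, 21, 63, 79, 88.
Circular molecule, 5 cuts → 5 fragments:
  11–21 → 11 bp
  22–63 → 42 bp
  64–79 → 16 bp
  80–88 → 9 bp
  89–99 then 1–10 → 11 + 10 = 21 bp
Sorted largest to smallest: 42, 21, 16, 11, 9 bp.

42, 21, 16, 11, 9 bp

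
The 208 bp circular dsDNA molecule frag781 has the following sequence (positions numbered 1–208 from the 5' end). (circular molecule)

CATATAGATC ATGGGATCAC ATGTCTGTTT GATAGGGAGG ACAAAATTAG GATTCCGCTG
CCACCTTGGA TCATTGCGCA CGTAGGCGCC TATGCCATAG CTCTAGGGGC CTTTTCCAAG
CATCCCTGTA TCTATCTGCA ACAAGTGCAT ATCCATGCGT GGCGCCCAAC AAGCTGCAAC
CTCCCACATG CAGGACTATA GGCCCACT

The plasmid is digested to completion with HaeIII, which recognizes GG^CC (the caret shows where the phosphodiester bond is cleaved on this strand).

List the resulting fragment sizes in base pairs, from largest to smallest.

HaeIII sites (GGCC) start at positions 108, 201.
HaeIII cuts after base 2 of each site, so after positions 109, 202.
Circular molecule, 2 cuts → 2 fragments:
  110–202 → 93 bp
  203–208 then 1–109 → 6 + 109 = 115 bp
Sorted largest to smallest: 115, 93 bp.

115, 93 bp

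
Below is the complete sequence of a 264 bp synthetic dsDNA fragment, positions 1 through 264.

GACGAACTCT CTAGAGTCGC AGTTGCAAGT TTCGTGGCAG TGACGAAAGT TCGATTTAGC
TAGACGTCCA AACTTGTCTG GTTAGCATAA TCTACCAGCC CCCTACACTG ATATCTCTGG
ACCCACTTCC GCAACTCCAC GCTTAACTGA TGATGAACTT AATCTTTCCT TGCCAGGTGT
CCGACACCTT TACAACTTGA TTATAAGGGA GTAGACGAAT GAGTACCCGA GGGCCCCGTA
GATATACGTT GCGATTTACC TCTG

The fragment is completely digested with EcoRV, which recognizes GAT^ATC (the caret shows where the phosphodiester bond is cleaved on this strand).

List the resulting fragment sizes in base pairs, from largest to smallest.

The EcoRV site (GATATC) starts at position 110.
EcoRV cuts after base 3 of each site, so after position 112.
Linear molecule, 1 cut → 2 fragments:
  1–112 → 112 bp
  113–264 → 152 bp
Sorted largest to smallest: 152, 112 bp.

152, 112 bp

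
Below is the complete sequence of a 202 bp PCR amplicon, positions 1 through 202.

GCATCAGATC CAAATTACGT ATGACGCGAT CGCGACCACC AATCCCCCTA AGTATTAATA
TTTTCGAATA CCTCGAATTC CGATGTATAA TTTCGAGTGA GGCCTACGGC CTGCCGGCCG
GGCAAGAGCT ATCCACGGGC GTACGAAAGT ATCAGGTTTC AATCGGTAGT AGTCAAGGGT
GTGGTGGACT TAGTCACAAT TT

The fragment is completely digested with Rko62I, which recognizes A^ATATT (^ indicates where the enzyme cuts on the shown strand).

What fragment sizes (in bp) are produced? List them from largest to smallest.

145, 57 bp

The Rko62I site (AATATT) starts at position 57.
Rko62I cuts after the first base of each site, so after position 57.
Linear molecule, 1 cut → 2 fragments:
  1–57 → 57 bp
  58–202 → 145 bp
Sorted largest to smallest: 145, 57 bp.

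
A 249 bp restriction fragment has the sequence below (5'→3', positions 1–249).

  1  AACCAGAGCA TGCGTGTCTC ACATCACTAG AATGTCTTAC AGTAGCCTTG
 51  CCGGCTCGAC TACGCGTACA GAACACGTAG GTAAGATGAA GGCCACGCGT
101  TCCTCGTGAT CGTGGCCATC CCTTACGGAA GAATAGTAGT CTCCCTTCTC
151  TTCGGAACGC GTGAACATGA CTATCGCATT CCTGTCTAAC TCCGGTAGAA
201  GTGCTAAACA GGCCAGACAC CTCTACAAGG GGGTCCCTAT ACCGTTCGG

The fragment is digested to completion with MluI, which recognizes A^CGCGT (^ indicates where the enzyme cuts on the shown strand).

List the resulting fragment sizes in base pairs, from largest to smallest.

92, 62, 62, 33 bp

MluI sites (ACGCGT) start at positions 62, 95, 157.
MluI cuts after the first base of each site, so after positions 62, 95, 157.
Linear molecule, 3 cuts → 4 fragments:
  1–62 → 62 bp
  63–95 → 33 bp
  96–157 → 62 bp
  158–249 → 92 bp
Sorted largest to smallest: 92, 62, 62, 33 bp.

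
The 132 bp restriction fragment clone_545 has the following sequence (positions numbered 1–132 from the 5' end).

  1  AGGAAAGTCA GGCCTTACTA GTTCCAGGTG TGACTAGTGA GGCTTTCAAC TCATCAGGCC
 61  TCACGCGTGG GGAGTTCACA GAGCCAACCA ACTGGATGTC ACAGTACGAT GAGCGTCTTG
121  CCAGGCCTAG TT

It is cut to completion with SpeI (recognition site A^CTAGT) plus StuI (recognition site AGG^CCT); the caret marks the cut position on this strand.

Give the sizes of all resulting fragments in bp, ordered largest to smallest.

67, 25, 16, 12, 7, 5 bp

SpeI sites (ACTAGT) start at positions 17, 33.
SpeI cuts after the first base of each site, so after positions 17, 33.
StuI sites (AGGCCT) start at positions 10, 56, 123.
StuI cuts after base 3 of each site, so after positions 12, 58, 125.
Combined cut positions: 12, 17, 33, 58, 125.
Linear molecule, 5 cuts → 6 fragments:
  1–12 → 12 bp
  13–17 → 5 bp
  18–33 → 16 bp
  34–58 → 25 bp
  59–125 → 67 bp
  126–132 → 7 bp
Sorted largest to smallest: 67, 25, 16, 12, 7, 5 bp.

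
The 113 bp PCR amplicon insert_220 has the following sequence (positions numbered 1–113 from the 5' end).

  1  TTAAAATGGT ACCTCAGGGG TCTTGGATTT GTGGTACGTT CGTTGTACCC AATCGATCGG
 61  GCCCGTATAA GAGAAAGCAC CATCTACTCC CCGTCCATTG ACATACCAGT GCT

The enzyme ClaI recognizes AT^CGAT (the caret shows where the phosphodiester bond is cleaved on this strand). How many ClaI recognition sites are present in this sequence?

1

ATCGAT occurs starting at position 52.
ClaI cuts at 1 site.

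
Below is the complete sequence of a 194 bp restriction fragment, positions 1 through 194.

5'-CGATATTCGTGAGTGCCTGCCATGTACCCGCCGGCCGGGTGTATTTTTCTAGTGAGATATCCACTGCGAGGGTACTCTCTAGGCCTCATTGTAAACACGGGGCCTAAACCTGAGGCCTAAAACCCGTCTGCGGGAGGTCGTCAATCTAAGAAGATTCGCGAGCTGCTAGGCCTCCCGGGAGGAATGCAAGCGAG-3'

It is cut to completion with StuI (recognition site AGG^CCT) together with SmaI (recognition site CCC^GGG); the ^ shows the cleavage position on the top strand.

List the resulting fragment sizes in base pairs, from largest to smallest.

83, 55, 32, 18, 6 bp

StuI sites (AGGCCT) start at positions 81, 113, 168.
StuI cuts after base 3 of each site, so after positions 83, 115, 170.
The SmaI site (CCCGGG) starts at position 174.
SmaI cuts after base 3 of each site, so after position 176.
Combined cut positions: 83, 115, 170, 176.
Linear molecule, 4 cuts → 5 fragments:
  1–83 → 83 bp
  84–115 → 32 bp
  116–170 → 55 bp
  171–176 → 6 bp
  177–194 → 18 bp
Sorted largest to smallest: 83, 55, 32, 18, 6 bp.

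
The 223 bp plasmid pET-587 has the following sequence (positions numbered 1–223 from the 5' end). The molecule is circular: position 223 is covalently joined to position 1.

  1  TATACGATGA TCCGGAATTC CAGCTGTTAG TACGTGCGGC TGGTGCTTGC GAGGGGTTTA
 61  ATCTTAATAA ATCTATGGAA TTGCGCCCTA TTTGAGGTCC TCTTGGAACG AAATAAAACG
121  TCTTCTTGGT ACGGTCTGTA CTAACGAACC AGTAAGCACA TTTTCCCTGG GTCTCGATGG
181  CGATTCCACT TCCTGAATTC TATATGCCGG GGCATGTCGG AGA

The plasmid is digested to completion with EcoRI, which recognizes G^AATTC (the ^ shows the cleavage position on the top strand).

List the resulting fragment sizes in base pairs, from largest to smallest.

EcoRI sites (GAATTC) start at positions 15, 195.
EcoRI cuts after the first base of each site, so after positions 15, 195.
Circular molecule, 2 cuts → 2 fragments:
  16–195 → 180 bp
  196–223 then 1–15 → 28 + 15 = 43 bp
Sorted largest to smallest: 180, 43 bp.

180, 43 bp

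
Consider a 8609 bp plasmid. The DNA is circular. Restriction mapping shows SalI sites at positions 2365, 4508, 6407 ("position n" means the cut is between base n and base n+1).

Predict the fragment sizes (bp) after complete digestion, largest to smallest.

4567, 2143, 1899 bp

Circular molecule, 3 cuts → 3 fragments:
  4508 − 2365 = 2143 bp
  6407 − 4508 = 1899 bp
  wrap: 8609 − 6407 + 2365 = 4567 bp
Sorted largest to smallest: 4567, 2143, 1899 bp.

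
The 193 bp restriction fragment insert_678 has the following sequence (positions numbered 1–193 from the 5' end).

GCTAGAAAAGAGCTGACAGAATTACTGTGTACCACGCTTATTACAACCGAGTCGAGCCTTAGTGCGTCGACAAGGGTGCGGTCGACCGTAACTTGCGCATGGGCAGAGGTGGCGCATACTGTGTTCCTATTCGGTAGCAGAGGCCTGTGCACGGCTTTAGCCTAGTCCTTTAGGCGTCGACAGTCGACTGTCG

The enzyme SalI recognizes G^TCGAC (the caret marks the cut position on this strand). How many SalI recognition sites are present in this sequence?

4

GTCGAC occurs starting at positions 66, 81, 176, 183.
SalI cuts at 4 sites.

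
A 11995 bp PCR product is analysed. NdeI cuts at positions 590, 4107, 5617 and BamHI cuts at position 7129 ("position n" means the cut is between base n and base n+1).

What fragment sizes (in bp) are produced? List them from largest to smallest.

Combined cut positions (sorted): 590, 4107, 5617, 7129.
Linear molecule, 4 cuts → 5 fragments:
  590 − 0 = 590 bp
  4107 − 590 = 3517 bp
  5617 − 4107 = 1510 bp
  7129 − 5617 = 1512 bp
  11995 − 7129 = 4866 bp
Sorted largest to smallest: 4866, 3517, 1512, 1510, 590 bp.

4866, 3517, 1512, 1510, 590 bp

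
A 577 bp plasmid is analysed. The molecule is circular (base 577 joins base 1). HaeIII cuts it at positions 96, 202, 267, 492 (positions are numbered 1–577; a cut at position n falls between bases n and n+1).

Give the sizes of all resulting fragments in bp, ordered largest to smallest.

Circular molecule, 4 cuts → 4 fragments:
  202 − 96 = 106 bp
  267 − 202 = 65 bp
  492 − 267 = 225 bp
  wrap: 577 − 492 + 96 = 181 bp
Sorted largest to smallest: 225, 181, 106, 65 bp.

225, 181, 106, 65 bp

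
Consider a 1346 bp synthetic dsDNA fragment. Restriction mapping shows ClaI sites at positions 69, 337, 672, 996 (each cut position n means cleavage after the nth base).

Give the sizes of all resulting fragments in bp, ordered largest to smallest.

350, 335, 324, 268, 69 bp

Linear molecule, 4 cuts → 5 fragments:
  69 − 0 = 69 bp
  337 − 69 = 268 bp
  672 − 337 = 335 bp
  996 − 672 = 324 bp
  1346 − 996 = 350 bp
Sorted largest to smallest: 350, 335, 324, 268, 69 bp.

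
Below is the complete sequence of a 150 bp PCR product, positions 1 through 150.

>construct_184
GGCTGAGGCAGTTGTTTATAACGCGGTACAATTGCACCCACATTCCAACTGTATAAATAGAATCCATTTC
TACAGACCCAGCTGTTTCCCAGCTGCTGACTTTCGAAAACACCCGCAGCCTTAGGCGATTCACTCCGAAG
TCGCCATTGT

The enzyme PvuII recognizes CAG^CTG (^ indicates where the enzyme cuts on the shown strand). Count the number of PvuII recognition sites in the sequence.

CAGCTG occurs starting at positions 79, 90.
PvuII cuts at 2 sites.

2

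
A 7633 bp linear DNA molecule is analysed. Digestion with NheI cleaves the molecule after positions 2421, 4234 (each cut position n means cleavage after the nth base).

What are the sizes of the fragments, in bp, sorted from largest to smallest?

Linear molecule, 2 cuts → 3 fragments:
  2421 − 0 = 2421 bp
  4234 − 2421 = 1813 bp
  7633 − 4234 = 3399 bp
Sorted largest to smallest: 3399, 2421, 1813 bp.

3399, 2421, 1813 bp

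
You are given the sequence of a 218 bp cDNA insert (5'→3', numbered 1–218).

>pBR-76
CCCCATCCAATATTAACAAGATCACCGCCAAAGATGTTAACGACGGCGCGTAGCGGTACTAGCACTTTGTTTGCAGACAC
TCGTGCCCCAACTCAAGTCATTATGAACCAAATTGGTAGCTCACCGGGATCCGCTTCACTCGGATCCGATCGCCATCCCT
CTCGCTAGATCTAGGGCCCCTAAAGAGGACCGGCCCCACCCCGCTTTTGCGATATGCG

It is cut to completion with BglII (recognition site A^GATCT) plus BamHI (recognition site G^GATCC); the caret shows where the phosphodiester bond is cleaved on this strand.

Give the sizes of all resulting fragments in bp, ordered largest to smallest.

The BglII site (AGATCT) starts at position 167.
BglII cuts after the first base of each site, so after position 167.
BamHI sites (GGATCC) start at positions 127, 142.
BamHI cuts after the first base of each site, so after positions 127, 142.
Combined cut positions: 127, 142, 167.
Linear molecule, 3 cuts → 4 fragments:
  1–127 → 127 bp
  128–142 → 15 bp
  143–167 → 25 bp
  168–218 → 51 bp
Sorted largest to smallest: 127, 51, 25, 15 bp.

127, 51, 25, 15 bp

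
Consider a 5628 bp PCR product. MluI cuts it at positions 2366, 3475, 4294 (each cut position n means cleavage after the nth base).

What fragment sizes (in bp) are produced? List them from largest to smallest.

Linear molecule, 3 cuts → 4 fragments:
  2366 − 0 = 2366 bp
  3475 − 2366 = 1109 bp
  4294 − 3475 = 819 bp
  5628 − 4294 = 1334 bp
Sorted largest to smallest: 2366, 1334, 1109, 819 bp.

2366, 1334, 1109, 819 bp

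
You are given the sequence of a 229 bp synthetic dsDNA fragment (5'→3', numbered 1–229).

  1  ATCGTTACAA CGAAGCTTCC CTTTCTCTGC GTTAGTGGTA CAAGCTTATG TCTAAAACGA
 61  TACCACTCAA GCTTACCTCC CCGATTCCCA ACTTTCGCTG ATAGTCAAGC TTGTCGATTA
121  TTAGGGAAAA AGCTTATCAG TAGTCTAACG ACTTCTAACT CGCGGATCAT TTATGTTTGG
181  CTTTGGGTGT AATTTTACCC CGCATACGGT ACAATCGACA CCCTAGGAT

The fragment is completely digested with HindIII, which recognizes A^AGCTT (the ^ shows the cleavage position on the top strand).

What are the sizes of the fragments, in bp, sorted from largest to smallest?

HindIII sites (AAGCTT) start at positions 13, 42, 69, 107, 130.
HindIII cuts after the first base of each site, so after positions 13, 42, 69, 107, 130.
Linear molecule, 5 cuts → 6 fragments:
  1–13 → 13 bp
  14–42 → 29 bp
  43–69 → 27 bp
  70–107 → 38 bp
  108–130 → 23 bp
  131–229 → 99 bp
Sorted largest to smallest: 99, 38, 29, 27, 23, 13 bp.

99, 38, 29, 27, 23, 13 bp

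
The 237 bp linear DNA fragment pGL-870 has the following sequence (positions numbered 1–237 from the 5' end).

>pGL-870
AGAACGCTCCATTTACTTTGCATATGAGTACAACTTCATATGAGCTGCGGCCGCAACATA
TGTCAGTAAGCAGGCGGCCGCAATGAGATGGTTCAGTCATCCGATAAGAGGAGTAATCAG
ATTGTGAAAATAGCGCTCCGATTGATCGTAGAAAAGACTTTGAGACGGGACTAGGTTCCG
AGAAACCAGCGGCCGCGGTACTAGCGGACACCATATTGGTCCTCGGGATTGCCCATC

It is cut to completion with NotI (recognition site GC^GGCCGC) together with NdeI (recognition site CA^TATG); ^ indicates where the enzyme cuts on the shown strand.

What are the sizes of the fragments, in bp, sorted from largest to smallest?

NotI sites (GCGGCCGC) start at positions 47, 74, 189.
NotI cuts after base 2 of each site, so after positions 48, 75, 190.
NdeI sites (CATATG) start at positions 21, 37, 57.
NdeI cuts after base 2 of each site, so after positions 22, 38, 58.
Combined cut positions: 22, 38, 48, 58, 75, 190.
Linear molecule, 6 cuts → 7 fragments:
  1–22 → 22 bp
  23–38 → 16 bp
  39–48 → 10 bp
  49–58 → 10 bp
  59–75 → 17 bp
  76–190 → 115 bp
  191–237 → 47 bp
Sorted largest to smallest: 115, 47, 22, 17, 16, 10, 10 bp.

115, 47, 22, 17, 16, 10, 10 bp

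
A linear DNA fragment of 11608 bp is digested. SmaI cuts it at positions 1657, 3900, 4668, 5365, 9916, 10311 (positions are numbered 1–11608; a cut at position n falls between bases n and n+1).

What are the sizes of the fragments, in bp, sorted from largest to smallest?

Linear molecule, 6 cuts → 7 fragments:
  1657 − 0 = 1657 bp
  3900 − 1657 = 2243 bp
  4668 − 3900 = 768 bp
  5365 − 4668 = 697 bp
  9916 − 5365 = 4551 bp
  10311 − 9916 = 395 bp
  11608 − 10311 = 1297 bp
Sorted largest to smallest: 4551, 2243, 1657, 1297, 768, 697, 395 bp.

4551, 2243, 1657, 1297, 768, 697, 395 bp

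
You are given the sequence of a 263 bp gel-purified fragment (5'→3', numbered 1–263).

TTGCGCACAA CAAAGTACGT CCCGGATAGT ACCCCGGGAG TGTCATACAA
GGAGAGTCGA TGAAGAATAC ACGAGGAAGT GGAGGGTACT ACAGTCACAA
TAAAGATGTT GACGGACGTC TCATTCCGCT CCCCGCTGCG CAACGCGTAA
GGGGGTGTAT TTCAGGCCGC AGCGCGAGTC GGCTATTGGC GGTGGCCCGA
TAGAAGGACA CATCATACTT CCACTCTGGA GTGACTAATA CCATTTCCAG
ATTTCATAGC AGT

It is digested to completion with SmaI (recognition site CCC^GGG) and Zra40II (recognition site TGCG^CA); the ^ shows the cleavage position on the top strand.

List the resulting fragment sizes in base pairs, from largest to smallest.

123, 105, 30, 5 bp

The SmaI site (CCCGGG) starts at position 33.
SmaI cuts after base 3 of each site, so after position 35.
Zra40II sites (TGCGCA) start at positions 2, 137.
Zra40II cuts after base 4 of each site, so after positions 5, 140.
Combined cut positions: 5, 35, 140.
Linear molecule, 3 cuts → 4 fragments:
  1–5 → 5 bp
  6–35 → 30 bp
  36–140 → 105 bp
  141–263 → 123 bp
Sorted largest to smallest: 123, 105, 30, 5 bp.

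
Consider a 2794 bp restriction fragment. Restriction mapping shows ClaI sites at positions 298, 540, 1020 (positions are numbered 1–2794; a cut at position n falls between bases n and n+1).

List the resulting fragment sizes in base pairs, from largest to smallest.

1774, 480, 298, 242 bp

Linear molecule, 3 cuts → 4 fragments:
  298 − 0 = 298 bp
  540 − 298 = 242 bp
  1020 − 540 = 480 bp
  2794 − 1020 = 1774 bp
Sorted largest to smallest: 1774, 480, 298, 242 bp.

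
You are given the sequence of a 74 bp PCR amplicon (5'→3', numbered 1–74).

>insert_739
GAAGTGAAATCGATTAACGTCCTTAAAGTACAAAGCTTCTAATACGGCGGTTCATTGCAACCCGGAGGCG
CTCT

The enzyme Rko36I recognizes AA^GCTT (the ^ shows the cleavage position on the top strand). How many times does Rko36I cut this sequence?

AAGCTT occurs starting at position 33.
Rko36I cuts at 1 site.

1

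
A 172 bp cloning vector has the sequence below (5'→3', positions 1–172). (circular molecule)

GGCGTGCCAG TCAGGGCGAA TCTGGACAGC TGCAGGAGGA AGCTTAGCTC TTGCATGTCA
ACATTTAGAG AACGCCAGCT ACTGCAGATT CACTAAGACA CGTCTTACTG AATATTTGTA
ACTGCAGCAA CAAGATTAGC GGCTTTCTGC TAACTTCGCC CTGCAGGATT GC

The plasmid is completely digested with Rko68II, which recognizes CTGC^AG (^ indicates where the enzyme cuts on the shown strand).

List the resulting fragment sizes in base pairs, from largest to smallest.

Rko68II sites (CTGCAG) start at positions 30, 82, 122, 161.
Rko68II cuts after base 4 of each site, so after positions 33, 85, 125, 164.
Circular molecule, 4 cuts → 4 fragments:
  34–85 → 52 bp
  86–125 → 40 bp
  126–164 → 39 bp
  165–172 then 1–33 → 8 + 33 = 41 bp
Sorted largest to smallest: 52, 41, 40, 39 bp.

52, 41, 40, 39 bp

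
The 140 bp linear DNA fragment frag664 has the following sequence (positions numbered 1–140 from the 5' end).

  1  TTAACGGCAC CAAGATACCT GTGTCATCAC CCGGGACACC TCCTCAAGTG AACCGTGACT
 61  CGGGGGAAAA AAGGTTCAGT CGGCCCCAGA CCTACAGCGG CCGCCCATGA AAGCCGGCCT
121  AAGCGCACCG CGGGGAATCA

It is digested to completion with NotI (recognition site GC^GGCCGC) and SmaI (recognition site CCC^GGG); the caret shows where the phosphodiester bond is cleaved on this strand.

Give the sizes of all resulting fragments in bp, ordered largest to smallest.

The NotI site (GCGGCCGC) starts at position 97.
NotI cuts after base 2 of each site, so after position 98.
The SmaI site (CCCGGG) starts at position 30.
SmaI cuts after base 3 of each site, so after position 32.
Combined cut positions: 32, 98.
Linear molecule, 2 cuts → 3 fragments:
  1–32 → 32 bp
  33–98 → 66 bp
  99–140 → 42 bp
Sorted largest to smallest: 66, 42, 32 bp.

66, 42, 32 bp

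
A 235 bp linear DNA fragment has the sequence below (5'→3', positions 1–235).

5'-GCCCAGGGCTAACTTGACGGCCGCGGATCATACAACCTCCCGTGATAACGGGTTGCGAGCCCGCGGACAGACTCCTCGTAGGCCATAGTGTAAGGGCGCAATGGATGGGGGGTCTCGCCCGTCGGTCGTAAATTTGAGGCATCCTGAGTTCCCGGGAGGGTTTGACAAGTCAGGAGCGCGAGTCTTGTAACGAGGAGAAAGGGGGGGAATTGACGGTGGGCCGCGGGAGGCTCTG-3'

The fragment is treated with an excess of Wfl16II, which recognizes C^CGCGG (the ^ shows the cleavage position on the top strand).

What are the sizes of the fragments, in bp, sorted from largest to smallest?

Wfl16II sites (CCGCGG) start at positions 21, 61, 221.
Wfl16II cuts after the first base of each site, so after positions 21, 61, 221.
Linear molecule, 3 cuts → 4 fragments:
  1–21 → 21 bp
  22–61 → 40 bp
  62–221 → 160 bp
  222–235 → 14 bp
Sorted largest to smallest: 160, 40, 21, 14 bp.

160, 40, 21, 14 bp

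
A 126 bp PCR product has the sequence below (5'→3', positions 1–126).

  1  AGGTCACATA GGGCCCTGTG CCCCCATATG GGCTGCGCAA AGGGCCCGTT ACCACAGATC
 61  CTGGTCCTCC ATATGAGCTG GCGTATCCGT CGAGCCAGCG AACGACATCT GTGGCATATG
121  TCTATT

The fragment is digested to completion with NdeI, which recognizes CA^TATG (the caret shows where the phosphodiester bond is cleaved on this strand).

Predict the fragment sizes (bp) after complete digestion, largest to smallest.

45, 45, 26, 10 bp

NdeI sites (CATATG) start at positions 25, 70, 115.
NdeI cuts after base 2 of each site, so after positions 26, 71, 116.
Linear molecule, 3 cuts → 4 fragments:
  1–26 → 26 bp
  27–71 → 45 bp
  72–116 → 45 bp
  117–126 → 10 bp
Sorted largest to smallest: 45, 45, 26, 10 bp.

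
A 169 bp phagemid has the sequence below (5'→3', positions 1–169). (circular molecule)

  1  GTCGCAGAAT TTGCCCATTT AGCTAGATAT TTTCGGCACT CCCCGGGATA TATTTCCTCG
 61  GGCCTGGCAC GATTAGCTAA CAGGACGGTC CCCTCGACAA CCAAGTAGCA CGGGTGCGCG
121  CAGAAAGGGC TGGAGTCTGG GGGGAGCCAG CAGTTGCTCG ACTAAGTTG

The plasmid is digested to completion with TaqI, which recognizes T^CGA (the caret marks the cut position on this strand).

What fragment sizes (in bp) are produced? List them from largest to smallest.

TaqI sites (TCGA) start at positions 94, 158.
TaqI cuts after the first base of each site, so after positions 94, 158.
Circular molecule, 2 cuts → 2 fragments:
  95–158 → 64 bp
  159–169 then 1–94 → 11 + 94 = 105 bp
Sorted largest to smallest: 105, 64 bp.

105, 64 bp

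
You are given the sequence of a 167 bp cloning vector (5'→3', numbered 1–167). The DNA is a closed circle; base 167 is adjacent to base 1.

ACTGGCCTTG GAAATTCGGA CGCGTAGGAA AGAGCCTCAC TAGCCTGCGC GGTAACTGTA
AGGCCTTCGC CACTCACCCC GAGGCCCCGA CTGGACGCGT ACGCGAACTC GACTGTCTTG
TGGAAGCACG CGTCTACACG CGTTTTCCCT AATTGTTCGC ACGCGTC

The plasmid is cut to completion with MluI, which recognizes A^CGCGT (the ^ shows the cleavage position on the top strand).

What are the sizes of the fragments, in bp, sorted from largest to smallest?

75, 33, 26, 23, 10 bp

MluI sites (ACGCGT) start at positions 20, 95, 128, 138, 161.
MluI cuts after the first base of each site, so after positions 20, 95, 128, 138, 161.
Circular molecule, 5 cuts → 5 fragments:
  21–95 → 75 bp
  96–128 → 33 bp
  129–138 → 10 bp
  139–161 → 23 bp
  162–167 then 1–20 → 6 + 20 = 26 bp
Sorted largest to smallest: 75, 33, 26, 23, 10 bp.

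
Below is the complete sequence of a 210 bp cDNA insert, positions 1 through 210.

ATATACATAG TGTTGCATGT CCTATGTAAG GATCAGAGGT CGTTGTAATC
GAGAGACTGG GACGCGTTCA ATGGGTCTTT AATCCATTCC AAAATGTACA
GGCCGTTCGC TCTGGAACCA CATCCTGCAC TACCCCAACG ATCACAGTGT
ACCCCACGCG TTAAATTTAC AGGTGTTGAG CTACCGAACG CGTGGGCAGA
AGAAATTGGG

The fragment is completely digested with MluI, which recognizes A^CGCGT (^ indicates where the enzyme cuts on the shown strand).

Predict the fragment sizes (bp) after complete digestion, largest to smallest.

94, 62, 32, 22 bp

MluI sites (ACGCGT) start at positions 62, 156, 188.
MluI cuts after the first base of each site, so after positions 62, 156, 188.
Linear molecule, 3 cuts → 4 fragments:
  1–62 → 62 bp
  63–156 → 94 bp
  157–188 → 32 bp
  189–210 → 22 bp
Sorted largest to smallest: 94, 62, 32, 22 bp.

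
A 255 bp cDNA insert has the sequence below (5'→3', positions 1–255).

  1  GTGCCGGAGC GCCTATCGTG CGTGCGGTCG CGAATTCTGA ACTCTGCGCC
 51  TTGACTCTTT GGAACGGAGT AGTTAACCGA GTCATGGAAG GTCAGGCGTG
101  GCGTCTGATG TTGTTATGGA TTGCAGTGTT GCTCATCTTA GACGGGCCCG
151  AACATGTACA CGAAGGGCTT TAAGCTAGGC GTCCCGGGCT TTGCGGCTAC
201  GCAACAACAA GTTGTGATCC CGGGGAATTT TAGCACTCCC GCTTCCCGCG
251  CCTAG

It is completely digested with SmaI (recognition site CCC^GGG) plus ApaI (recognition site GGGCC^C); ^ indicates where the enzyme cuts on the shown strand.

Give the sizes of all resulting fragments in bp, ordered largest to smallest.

148, 37, 36, 34 bp

SmaI sites (CCCGGG) start at positions 183, 219.
SmaI cuts after base 3 of each site, so after positions 185, 221.
The ApaI site (GGGCCC) starts at position 144.
ApaI cuts after base 5 of each site (before the last base), so after position 148.
Combined cut positions: 148, 185, 221.
Linear molecule, 3 cuts → 4 fragments:
  1–148 → 148 bp
  149–185 → 37 bp
  186–221 → 36 bp
  222–255 → 34 bp
Sorted largest to smallest: 148, 37, 36, 34 bp.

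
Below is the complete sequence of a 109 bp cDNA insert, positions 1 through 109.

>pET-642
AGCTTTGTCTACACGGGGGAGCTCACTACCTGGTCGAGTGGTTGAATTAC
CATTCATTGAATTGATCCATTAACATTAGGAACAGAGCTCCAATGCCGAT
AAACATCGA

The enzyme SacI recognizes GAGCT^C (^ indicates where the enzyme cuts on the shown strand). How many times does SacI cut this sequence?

GAGCTC occurs starting at positions 19, 85.
SacI cuts at 2 sites.

2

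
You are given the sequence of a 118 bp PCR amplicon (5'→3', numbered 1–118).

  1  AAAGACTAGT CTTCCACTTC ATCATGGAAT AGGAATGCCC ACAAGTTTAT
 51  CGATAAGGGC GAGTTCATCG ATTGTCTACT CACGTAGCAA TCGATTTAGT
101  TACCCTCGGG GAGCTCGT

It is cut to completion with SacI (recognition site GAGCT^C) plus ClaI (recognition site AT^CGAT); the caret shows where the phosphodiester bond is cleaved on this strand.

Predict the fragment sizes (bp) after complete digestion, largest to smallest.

The SacI site (GAGCTC) starts at position 111.
SacI cuts after base 5 of each site (before the last base), so after position 115.
ClaI sites (ATCGAT) start at positions 49, 67, 90.
ClaI cuts after base 2 of each site, so after positions 50, 68, 91.
Combined cut positions: 50, 68, 91, 115.
Linear molecule, 4 cuts → 5 fragments:
  1–50 → 50 bp
  51–68 → 18 bp
  69–91 → 23 bp
  92–115 → 24 bp
  116–118 → 3 bp
Sorted largest to smallest: 50, 24, 23, 18, 3 bp.

50, 24, 23, 18, 3 bp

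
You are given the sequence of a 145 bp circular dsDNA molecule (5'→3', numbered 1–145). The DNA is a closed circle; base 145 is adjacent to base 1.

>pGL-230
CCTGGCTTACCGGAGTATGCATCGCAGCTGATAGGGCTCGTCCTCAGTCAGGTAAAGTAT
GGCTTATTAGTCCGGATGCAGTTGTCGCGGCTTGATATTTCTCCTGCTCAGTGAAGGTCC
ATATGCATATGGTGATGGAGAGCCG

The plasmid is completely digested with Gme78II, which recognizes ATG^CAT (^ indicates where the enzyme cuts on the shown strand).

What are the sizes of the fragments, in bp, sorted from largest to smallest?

Gme78II sites (ATGCAT) start at positions 17, 123.
Gme78II cuts after base 3 of each site, so after positions 19, 125.
Circular molecule, 2 cuts → 2 fragments:
  20–125 → 106 bp
  126–145 then 1–19 → 20 + 19 = 39 bp
Sorted largest to smallest: 106, 39 bp.

106, 39 bp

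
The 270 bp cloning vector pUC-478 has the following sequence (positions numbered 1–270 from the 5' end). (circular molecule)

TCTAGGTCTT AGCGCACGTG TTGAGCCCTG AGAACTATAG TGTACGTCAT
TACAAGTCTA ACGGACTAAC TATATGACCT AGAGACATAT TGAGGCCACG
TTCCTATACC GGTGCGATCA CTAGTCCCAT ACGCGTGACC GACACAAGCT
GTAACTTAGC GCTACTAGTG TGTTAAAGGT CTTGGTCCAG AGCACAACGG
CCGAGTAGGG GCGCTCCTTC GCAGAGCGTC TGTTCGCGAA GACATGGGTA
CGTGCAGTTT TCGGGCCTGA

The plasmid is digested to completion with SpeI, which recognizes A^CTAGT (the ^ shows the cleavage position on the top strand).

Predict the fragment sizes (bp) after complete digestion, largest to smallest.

SpeI sites (ACTAGT) start at positions 120, 164.
SpeI cuts after the first base of each site, so after positions 120, 164.
Circular molecule, 2 cuts → 2 fragments:
  121–164 → 44 bp
  165–270 then 1–120 → 106 + 120 = 226 bp
Sorted largest to smallest: 226, 44 bp.

226, 44 bp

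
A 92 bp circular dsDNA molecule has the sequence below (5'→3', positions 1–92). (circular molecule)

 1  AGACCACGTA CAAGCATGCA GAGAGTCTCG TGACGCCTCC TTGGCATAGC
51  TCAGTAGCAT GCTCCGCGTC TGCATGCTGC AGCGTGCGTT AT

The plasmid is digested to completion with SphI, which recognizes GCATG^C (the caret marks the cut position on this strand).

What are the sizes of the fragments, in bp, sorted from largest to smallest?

43, 34, 15 bp

SphI sites (GCATGC) start at positions 14, 57, 72.
SphI cuts after base 5 of each site (before the last base), so after positions 18, 61, 76.
Circular molecule, 3 cuts → 3 fragments:
  19–61 → 43 bp
  62–76 → 15 bp
  77–92 then 1–18 → 16 + 18 = 34 bp
Sorted largest to smallest: 43, 34, 15 bp.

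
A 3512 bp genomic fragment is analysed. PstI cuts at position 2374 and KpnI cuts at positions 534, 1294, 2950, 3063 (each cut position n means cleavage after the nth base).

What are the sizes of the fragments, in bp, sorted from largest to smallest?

1080, 760, 576, 534, 449, 113 bp

Combined cut positions (sorted): 534, 1294, 2374, 2950, 3063.
Linear molecule, 5 cuts → 6 fragments:
  534 − 0 = 534 bp
  1294 − 534 = 760 bp
  2374 − 1294 = 1080 bp
  2950 − 2374 = 576 bp
  3063 − 2950 = 113 bp
  3512 − 3063 = 449 bp
Sorted largest to smallest: 1080, 760, 576, 534, 449, 113 bp.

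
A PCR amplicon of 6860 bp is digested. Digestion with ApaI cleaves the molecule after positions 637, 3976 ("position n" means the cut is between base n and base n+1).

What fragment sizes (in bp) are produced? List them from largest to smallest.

Linear molecule, 2 cuts → 3 fragments:
  637 − 0 = 637 bp
  3976 − 637 = 3339 bp
  6860 − 3976 = 2884 bp
Sorted largest to smallest: 3339, 2884, 637 bp.

3339, 2884, 637 bp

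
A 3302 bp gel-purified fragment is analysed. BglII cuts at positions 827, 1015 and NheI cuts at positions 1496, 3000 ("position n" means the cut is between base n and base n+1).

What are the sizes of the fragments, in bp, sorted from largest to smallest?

Combined cut positions (sorted): 827, 1015, 1496, 3000.
Linear molecule, 4 cuts → 5 fragments:
  827 − 0 = 827 bp
  1015 − 827 = 188 bp
  1496 − 1015 = 481 bp
  3000 − 1496 = 1504 bp
  3302 − 3000 = 302 bp
Sorted largest to smallest: 1504, 827, 481, 302, 188 bp.

1504, 827, 481, 302, 188 bp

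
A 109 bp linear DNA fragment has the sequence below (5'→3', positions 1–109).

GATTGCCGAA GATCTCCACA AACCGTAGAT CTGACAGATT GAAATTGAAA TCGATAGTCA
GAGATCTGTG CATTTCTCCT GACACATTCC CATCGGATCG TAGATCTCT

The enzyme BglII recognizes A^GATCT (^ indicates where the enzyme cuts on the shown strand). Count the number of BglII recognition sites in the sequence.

AGATCT occurs starting at positions 10, 27, 62, 102.
BglII cuts at 4 sites.

4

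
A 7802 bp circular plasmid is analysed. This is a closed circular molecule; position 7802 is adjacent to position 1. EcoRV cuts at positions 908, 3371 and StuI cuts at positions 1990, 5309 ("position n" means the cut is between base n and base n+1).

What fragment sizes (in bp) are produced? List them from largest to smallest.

3401, 1938, 1381, 1082 bp

Combined cut positions (sorted): 908, 1990, 3371, 5309.
Circular molecule, 4 cuts → 4 fragments:
  1990 − 908 = 1082 bp
  3371 − 1990 = 1381 bp
  5309 − 3371 = 1938 bp
  wrap: 7802 − 5309 + 908 = 3401 bp
Sorted largest to smallest: 3401, 1938, 1381, 1082 bp.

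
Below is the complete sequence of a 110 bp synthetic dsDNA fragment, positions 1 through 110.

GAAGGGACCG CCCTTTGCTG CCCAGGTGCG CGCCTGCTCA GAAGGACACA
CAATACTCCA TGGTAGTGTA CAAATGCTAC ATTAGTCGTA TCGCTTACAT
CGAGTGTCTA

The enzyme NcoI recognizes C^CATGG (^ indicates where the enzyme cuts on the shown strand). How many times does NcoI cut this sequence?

1

CCATGG occurs starting at position 58.
NcoI cuts at 1 site.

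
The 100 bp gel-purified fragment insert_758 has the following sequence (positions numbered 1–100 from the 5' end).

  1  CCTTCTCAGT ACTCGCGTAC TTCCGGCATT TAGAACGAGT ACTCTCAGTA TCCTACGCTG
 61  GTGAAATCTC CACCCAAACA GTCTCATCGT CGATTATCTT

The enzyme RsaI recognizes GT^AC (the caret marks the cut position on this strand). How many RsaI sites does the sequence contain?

3

GTAC occurs starting at positions 9, 17, 39.
RsaI cuts at 3 sites.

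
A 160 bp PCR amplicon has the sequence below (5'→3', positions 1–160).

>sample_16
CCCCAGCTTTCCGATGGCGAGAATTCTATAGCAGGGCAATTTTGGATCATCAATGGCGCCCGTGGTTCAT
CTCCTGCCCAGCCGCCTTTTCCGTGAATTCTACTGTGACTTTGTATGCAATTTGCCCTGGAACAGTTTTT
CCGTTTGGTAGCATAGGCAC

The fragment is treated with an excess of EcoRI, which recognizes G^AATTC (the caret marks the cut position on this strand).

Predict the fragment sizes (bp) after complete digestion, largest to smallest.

EcoRI sites (GAATTC) start at positions 21, 95.
EcoRI cuts after the first base of each site, so after positions 21, 95.
Linear molecule, 2 cuts → 3 fragments:
  1–21 → 21 bp
  22–95 → 74 bp
  96–160 → 65 bp
Sorted largest to smallest: 74, 65, 21 bp.

74, 65, 21 bp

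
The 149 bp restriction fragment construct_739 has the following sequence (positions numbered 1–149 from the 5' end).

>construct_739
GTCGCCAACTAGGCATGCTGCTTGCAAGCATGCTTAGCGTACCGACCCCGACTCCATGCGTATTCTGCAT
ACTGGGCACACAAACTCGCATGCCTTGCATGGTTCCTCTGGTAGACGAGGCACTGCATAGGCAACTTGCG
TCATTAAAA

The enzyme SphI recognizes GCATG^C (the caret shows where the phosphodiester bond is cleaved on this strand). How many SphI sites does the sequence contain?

GCATGC occurs starting at positions 13, 28, 88.
SphI cuts at 3 sites.

3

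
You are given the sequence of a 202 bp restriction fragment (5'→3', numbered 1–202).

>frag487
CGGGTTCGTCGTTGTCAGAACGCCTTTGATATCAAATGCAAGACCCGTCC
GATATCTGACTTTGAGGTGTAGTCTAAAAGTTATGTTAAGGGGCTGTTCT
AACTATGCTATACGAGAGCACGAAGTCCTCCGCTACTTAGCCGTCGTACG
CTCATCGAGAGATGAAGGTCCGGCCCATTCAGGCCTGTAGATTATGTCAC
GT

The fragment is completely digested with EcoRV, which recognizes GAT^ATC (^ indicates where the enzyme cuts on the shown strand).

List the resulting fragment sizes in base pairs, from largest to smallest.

149, 30, 23 bp

EcoRV sites (GATATC) start at positions 28, 51.
EcoRV cuts after base 3 of each site, so after positions 30, 53.
Linear molecule, 2 cuts → 3 fragments:
  1–30 → 30 bp
  31–53 → 23 bp
  54–202 → 149 bp
Sorted largest to smallest: 149, 30, 23 bp.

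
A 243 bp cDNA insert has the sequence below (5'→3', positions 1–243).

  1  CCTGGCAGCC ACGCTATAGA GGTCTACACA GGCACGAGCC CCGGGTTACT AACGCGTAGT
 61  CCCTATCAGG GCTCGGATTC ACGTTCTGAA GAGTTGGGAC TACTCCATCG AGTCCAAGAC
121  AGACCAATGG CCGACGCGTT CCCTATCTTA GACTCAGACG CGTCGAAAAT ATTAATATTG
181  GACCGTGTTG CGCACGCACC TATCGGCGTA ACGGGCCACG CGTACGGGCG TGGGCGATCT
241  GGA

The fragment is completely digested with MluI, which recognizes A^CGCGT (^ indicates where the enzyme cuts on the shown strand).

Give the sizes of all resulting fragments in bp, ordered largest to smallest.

82, 60, 52, 25, 24 bp

MluI sites (ACGCGT) start at positions 52, 134, 158, 218.
MluI cuts after the first base of each site, so after positions 52, 134, 158, 218.
Linear molecule, 4 cuts → 5 fragments:
  1–52 → 52 bp
  53–134 → 82 bp
  135–158 → 24 bp
  159–218 → 60 bp
  219–243 → 25 bp
Sorted largest to smallest: 82, 60, 52, 25, 24 bp.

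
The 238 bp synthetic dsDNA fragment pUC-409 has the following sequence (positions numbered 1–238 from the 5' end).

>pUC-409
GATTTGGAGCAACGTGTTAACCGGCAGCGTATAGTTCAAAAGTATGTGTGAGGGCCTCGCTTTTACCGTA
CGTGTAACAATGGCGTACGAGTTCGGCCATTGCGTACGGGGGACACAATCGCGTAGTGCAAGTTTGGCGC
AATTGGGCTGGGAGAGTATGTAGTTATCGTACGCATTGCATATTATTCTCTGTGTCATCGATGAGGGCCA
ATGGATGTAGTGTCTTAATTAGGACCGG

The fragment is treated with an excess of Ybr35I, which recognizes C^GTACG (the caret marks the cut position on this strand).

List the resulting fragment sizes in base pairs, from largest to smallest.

Ybr35I sites (CGTACG) start at positions 67, 84, 103, 168.
Ybr35I cuts after the first base of each site, so after positions 67, 84, 103, 168.
Linear molecule, 4 cuts → 5 fragments:
  1–67 → 67 bp
  68–84 → 17 bp
  85–103 → 19 bp
  104–168 → 65 bp
  169–238 → 70 bp
Sorted largest to smallest: 70, 67, 65, 19, 17 bp.

70, 67, 65, 19, 17 bp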